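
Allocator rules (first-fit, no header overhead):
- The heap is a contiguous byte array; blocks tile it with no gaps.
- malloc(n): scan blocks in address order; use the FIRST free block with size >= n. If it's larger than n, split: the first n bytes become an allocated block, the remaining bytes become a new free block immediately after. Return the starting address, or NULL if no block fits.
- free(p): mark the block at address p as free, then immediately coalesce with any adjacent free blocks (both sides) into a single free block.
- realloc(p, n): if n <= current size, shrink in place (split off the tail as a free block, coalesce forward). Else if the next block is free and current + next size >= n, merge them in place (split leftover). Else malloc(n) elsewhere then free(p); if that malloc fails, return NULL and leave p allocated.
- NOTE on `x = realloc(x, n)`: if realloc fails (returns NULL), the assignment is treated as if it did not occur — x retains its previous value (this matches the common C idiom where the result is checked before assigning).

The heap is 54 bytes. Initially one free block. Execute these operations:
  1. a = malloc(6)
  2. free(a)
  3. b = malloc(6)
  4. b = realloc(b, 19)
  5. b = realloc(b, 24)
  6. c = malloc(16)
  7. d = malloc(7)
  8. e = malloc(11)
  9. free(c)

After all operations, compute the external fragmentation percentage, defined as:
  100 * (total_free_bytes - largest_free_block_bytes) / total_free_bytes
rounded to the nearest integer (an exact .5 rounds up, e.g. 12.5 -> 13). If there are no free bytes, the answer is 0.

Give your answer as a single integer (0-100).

Op 1: a = malloc(6) -> a = 0; heap: [0-5 ALLOC][6-53 FREE]
Op 2: free(a) -> (freed a); heap: [0-53 FREE]
Op 3: b = malloc(6) -> b = 0; heap: [0-5 ALLOC][6-53 FREE]
Op 4: b = realloc(b, 19) -> b = 0; heap: [0-18 ALLOC][19-53 FREE]
Op 5: b = realloc(b, 24) -> b = 0; heap: [0-23 ALLOC][24-53 FREE]
Op 6: c = malloc(16) -> c = 24; heap: [0-23 ALLOC][24-39 ALLOC][40-53 FREE]
Op 7: d = malloc(7) -> d = 40; heap: [0-23 ALLOC][24-39 ALLOC][40-46 ALLOC][47-53 FREE]
Op 8: e = malloc(11) -> e = NULL; heap: [0-23 ALLOC][24-39 ALLOC][40-46 ALLOC][47-53 FREE]
Op 9: free(c) -> (freed c); heap: [0-23 ALLOC][24-39 FREE][40-46 ALLOC][47-53 FREE]
Free blocks: [16 7] total_free=23 largest=16 -> 100*(23-16)/23 = 700/23 ≈ 30.435 -> rounds to 30

Answer: 30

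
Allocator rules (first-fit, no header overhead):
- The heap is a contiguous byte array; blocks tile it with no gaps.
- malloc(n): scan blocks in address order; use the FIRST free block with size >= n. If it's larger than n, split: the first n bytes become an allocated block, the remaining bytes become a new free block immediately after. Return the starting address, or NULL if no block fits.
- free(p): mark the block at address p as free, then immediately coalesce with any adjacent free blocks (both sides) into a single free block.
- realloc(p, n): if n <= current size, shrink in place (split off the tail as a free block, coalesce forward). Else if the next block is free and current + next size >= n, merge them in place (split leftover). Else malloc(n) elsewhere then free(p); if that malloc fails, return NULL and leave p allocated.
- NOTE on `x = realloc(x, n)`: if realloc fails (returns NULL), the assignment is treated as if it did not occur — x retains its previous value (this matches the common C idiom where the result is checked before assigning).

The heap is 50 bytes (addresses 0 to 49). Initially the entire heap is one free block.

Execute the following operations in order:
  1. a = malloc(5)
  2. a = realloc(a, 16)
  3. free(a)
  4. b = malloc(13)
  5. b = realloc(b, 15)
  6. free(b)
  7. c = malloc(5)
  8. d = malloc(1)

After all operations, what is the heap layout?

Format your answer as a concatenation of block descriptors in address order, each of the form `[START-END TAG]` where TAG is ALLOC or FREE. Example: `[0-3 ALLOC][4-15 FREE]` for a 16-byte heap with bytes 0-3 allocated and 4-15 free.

Op 1: a = malloc(5) -> a = 0; heap: [0-4 ALLOC][5-49 FREE]
Op 2: a = realloc(a, 16) -> a = 0; heap: [0-15 ALLOC][16-49 FREE]
Op 3: free(a) -> (freed a); heap: [0-49 FREE]
Op 4: b = malloc(13) -> b = 0; heap: [0-12 ALLOC][13-49 FREE]
Op 5: b = realloc(b, 15) -> b = 0; heap: [0-14 ALLOC][15-49 FREE]
Op 6: free(b) -> (freed b); heap: [0-49 FREE]
Op 7: c = malloc(5) -> c = 0; heap: [0-4 ALLOC][5-49 FREE]
Op 8: d = malloc(1) -> d = 5; heap: [0-4 ALLOC][5-5 ALLOC][6-49 FREE]

Answer: [0-4 ALLOC][5-5 ALLOC][6-49 FREE]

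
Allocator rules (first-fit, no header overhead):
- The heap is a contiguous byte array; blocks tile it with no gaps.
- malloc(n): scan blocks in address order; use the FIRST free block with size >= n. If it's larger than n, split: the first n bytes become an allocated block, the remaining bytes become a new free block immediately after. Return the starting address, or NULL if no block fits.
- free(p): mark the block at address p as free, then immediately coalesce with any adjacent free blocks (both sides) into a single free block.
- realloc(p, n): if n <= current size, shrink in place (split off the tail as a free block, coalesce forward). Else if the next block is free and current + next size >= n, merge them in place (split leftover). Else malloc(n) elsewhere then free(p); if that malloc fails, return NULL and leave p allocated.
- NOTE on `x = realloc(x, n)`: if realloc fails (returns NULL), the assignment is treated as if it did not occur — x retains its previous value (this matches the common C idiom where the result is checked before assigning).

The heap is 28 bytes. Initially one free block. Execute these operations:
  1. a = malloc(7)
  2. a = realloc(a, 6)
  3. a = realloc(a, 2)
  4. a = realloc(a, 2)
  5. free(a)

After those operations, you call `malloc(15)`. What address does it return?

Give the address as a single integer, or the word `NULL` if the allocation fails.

Answer: 0

Derivation:
Op 1: a = malloc(7) -> a = 0; heap: [0-6 ALLOC][7-27 FREE]
Op 2: a = realloc(a, 6) -> a = 0; heap: [0-5 ALLOC][6-27 FREE]
Op 3: a = realloc(a, 2) -> a = 0; heap: [0-1 ALLOC][2-27 FREE]
Op 4: a = realloc(a, 2) -> a = 0; heap: [0-1 ALLOC][2-27 FREE]
Op 5: free(a) -> (freed a); heap: [0-27 FREE]
malloc(15): first-fit scan over [0-27 FREE] -> 0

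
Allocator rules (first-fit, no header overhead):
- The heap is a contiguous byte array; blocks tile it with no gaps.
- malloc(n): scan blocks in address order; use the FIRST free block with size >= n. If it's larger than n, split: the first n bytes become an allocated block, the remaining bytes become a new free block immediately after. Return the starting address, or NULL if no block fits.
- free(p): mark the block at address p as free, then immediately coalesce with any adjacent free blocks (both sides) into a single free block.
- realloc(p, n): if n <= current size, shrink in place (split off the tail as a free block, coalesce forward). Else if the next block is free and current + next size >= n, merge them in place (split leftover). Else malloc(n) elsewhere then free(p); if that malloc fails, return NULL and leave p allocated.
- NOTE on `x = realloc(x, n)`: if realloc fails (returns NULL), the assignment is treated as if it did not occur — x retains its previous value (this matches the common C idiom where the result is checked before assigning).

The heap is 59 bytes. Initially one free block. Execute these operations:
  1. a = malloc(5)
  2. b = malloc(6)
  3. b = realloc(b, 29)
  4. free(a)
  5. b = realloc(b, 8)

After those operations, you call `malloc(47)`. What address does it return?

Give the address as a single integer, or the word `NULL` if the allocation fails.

Answer: NULL

Derivation:
Op 1: a = malloc(5) -> a = 0; heap: [0-4 ALLOC][5-58 FREE]
Op 2: b = malloc(6) -> b = 5; heap: [0-4 ALLOC][5-10 ALLOC][11-58 FREE]
Op 3: b = realloc(b, 29) -> b = 5; heap: [0-4 ALLOC][5-33 ALLOC][34-58 FREE]
Op 4: free(a) -> (freed a); heap: [0-4 FREE][5-33 ALLOC][34-58 FREE]
Op 5: b = realloc(b, 8) -> b = 5; heap: [0-4 FREE][5-12 ALLOC][13-58 FREE]
malloc(47): first-fit scan over [0-4 FREE][5-12 ALLOC][13-58 FREE] -> NULL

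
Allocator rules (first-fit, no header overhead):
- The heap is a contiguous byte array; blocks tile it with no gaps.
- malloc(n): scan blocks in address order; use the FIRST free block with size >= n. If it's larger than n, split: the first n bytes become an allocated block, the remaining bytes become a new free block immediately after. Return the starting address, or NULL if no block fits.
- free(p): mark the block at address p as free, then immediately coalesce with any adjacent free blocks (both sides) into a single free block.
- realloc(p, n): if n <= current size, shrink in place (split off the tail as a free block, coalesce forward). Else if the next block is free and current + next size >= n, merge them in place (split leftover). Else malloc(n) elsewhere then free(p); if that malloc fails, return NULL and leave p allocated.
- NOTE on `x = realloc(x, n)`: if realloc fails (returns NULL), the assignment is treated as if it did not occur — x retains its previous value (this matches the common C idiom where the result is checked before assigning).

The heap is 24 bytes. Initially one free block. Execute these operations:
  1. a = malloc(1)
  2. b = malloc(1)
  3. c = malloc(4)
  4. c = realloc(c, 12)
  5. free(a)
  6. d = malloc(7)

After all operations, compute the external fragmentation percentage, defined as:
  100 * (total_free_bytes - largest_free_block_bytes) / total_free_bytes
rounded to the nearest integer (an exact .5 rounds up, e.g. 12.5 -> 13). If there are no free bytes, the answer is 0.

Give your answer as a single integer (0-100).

Answer: 25

Derivation:
Op 1: a = malloc(1) -> a = 0; heap: [0-0 ALLOC][1-23 FREE]
Op 2: b = malloc(1) -> b = 1; heap: [0-0 ALLOC][1-1 ALLOC][2-23 FREE]
Op 3: c = malloc(4) -> c = 2; heap: [0-0 ALLOC][1-1 ALLOC][2-5 ALLOC][6-23 FREE]
Op 4: c = realloc(c, 12) -> c = 2; heap: [0-0 ALLOC][1-1 ALLOC][2-13 ALLOC][14-23 FREE]
Op 5: free(a) -> (freed a); heap: [0-0 FREE][1-1 ALLOC][2-13 ALLOC][14-23 FREE]
Op 6: d = malloc(7) -> d = 14; heap: [0-0 FREE][1-1 ALLOC][2-13 ALLOC][14-20 ALLOC][21-23 FREE]
Free blocks: [1 3] total_free=4 largest=3 -> 100*(4-3)/4 = 100/4 = 25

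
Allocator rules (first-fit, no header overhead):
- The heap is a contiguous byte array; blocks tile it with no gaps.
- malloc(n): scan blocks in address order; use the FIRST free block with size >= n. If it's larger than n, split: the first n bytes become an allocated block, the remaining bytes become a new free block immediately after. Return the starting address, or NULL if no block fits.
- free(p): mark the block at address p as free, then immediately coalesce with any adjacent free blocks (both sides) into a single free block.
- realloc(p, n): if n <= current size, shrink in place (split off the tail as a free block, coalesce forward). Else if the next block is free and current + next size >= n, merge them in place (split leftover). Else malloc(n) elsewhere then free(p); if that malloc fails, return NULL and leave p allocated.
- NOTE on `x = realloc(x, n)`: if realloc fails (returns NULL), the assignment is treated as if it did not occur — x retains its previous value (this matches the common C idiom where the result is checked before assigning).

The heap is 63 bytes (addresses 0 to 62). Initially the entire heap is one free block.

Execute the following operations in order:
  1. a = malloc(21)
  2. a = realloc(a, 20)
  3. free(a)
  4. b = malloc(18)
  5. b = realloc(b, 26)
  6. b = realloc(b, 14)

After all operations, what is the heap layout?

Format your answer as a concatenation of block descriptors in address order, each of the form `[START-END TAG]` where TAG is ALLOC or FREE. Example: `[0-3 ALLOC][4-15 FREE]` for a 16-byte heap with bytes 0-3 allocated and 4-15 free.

Op 1: a = malloc(21) -> a = 0; heap: [0-20 ALLOC][21-62 FREE]
Op 2: a = realloc(a, 20) -> a = 0; heap: [0-19 ALLOC][20-62 FREE]
Op 3: free(a) -> (freed a); heap: [0-62 FREE]
Op 4: b = malloc(18) -> b = 0; heap: [0-17 ALLOC][18-62 FREE]
Op 5: b = realloc(b, 26) -> b = 0; heap: [0-25 ALLOC][26-62 FREE]
Op 6: b = realloc(b, 14) -> b = 0; heap: [0-13 ALLOC][14-62 FREE]

Answer: [0-13 ALLOC][14-62 FREE]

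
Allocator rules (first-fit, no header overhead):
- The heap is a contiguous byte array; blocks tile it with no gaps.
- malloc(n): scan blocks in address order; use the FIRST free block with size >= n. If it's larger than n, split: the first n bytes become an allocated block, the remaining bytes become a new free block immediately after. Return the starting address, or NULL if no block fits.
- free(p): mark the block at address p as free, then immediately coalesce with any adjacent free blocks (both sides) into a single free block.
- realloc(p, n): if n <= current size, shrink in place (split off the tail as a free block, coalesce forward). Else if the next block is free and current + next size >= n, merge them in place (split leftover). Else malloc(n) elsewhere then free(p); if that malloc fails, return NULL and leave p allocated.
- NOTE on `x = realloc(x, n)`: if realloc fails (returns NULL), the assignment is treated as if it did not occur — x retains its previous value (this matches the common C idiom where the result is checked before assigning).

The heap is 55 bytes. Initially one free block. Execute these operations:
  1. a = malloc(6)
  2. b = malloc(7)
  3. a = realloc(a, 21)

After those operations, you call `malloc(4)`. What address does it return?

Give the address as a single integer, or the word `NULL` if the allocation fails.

Answer: 0

Derivation:
Op 1: a = malloc(6) -> a = 0; heap: [0-5 ALLOC][6-54 FREE]
Op 2: b = malloc(7) -> b = 6; heap: [0-5 ALLOC][6-12 ALLOC][13-54 FREE]
Op 3: a = realloc(a, 21) -> a = 13; heap: [0-5 FREE][6-12 ALLOC][13-33 ALLOC][34-54 FREE]
malloc(4): first-fit scan over [0-5 FREE][6-12 ALLOC][13-33 ALLOC][34-54 FREE] -> 0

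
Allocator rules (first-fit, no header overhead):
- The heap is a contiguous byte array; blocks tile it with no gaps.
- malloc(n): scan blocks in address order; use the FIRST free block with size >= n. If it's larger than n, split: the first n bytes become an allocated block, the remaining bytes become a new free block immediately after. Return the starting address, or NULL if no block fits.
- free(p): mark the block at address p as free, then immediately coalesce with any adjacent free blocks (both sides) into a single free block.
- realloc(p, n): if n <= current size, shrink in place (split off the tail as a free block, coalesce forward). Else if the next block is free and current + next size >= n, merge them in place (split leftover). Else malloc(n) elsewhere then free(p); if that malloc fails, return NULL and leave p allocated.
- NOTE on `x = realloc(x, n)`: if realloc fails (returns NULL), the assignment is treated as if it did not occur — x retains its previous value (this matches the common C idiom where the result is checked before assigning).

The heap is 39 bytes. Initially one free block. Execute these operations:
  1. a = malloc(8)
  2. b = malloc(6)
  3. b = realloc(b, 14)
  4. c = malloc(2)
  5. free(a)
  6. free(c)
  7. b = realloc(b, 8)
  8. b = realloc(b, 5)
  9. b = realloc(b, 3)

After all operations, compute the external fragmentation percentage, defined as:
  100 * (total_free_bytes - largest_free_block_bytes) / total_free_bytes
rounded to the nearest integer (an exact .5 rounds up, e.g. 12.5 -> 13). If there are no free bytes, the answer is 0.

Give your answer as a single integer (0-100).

Answer: 22

Derivation:
Op 1: a = malloc(8) -> a = 0; heap: [0-7 ALLOC][8-38 FREE]
Op 2: b = malloc(6) -> b = 8; heap: [0-7 ALLOC][8-13 ALLOC][14-38 FREE]
Op 3: b = realloc(b, 14) -> b = 8; heap: [0-7 ALLOC][8-21 ALLOC][22-38 FREE]
Op 4: c = malloc(2) -> c = 22; heap: [0-7 ALLOC][8-21 ALLOC][22-23 ALLOC][24-38 FREE]
Op 5: free(a) -> (freed a); heap: [0-7 FREE][8-21 ALLOC][22-23 ALLOC][24-38 FREE]
Op 6: free(c) -> (freed c); heap: [0-7 FREE][8-21 ALLOC][22-38 FREE]
Op 7: b = realloc(b, 8) -> b = 8; heap: [0-7 FREE][8-15 ALLOC][16-38 FREE]
Op 8: b = realloc(b, 5) -> b = 8; heap: [0-7 FREE][8-12 ALLOC][13-38 FREE]
Op 9: b = realloc(b, 3) -> b = 8; heap: [0-7 FREE][8-10 ALLOC][11-38 FREE]
Free blocks: [8 28] total_free=36 largest=28 -> 100*(36-28)/36 = 800/36 ≈ 22.222 -> rounds to 22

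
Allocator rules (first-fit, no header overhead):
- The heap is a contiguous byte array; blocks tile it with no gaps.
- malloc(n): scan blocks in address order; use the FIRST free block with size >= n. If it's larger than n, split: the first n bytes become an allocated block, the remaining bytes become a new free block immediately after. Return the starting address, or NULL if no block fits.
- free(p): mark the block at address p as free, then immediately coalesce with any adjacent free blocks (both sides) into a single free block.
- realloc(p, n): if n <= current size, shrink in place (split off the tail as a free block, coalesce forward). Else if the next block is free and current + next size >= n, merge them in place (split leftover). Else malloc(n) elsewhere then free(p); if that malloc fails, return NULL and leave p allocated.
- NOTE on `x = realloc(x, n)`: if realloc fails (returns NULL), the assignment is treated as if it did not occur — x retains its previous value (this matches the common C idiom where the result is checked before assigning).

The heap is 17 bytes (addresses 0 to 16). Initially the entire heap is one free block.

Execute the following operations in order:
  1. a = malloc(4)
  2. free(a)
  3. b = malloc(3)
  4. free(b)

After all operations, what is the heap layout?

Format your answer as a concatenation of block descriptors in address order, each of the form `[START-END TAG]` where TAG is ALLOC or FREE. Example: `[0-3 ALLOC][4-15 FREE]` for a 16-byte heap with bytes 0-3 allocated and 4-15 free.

Answer: [0-16 FREE]

Derivation:
Op 1: a = malloc(4) -> a = 0; heap: [0-3 ALLOC][4-16 FREE]
Op 2: free(a) -> (freed a); heap: [0-16 FREE]
Op 3: b = malloc(3) -> b = 0; heap: [0-2 ALLOC][3-16 FREE]
Op 4: free(b) -> (freed b); heap: [0-16 FREE]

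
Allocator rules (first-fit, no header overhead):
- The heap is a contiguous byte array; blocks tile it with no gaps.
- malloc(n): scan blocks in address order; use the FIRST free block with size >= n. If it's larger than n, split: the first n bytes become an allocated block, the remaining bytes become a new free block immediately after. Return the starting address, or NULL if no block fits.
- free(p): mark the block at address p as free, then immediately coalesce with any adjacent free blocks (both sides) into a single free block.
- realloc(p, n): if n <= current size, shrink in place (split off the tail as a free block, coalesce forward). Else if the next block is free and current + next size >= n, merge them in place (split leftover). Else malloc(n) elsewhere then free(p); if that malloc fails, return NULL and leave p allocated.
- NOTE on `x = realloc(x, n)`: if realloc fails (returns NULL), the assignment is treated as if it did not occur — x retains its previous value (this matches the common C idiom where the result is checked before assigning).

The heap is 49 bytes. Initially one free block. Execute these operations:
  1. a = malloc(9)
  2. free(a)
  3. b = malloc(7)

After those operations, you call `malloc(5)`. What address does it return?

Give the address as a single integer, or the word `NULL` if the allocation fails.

Op 1: a = malloc(9) -> a = 0; heap: [0-8 ALLOC][9-48 FREE]
Op 2: free(a) -> (freed a); heap: [0-48 FREE]
Op 3: b = malloc(7) -> b = 0; heap: [0-6 ALLOC][7-48 FREE]
malloc(5): first-fit scan over [0-6 ALLOC][7-48 FREE] -> 7

Answer: 7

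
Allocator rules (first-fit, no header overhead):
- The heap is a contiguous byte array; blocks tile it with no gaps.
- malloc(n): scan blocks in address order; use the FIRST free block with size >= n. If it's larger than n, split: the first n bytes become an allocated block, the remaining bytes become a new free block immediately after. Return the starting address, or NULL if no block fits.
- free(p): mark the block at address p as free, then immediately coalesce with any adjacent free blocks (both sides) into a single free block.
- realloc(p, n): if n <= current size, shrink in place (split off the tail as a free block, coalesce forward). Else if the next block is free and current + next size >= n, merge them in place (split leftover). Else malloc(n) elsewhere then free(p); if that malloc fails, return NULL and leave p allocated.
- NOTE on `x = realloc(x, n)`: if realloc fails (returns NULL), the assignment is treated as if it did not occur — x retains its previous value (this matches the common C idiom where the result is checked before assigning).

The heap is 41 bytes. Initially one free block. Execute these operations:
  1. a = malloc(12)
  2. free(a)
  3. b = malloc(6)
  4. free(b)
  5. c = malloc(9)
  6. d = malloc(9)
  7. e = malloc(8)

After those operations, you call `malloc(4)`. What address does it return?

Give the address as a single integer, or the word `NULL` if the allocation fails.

Answer: 26

Derivation:
Op 1: a = malloc(12) -> a = 0; heap: [0-11 ALLOC][12-40 FREE]
Op 2: free(a) -> (freed a); heap: [0-40 FREE]
Op 3: b = malloc(6) -> b = 0; heap: [0-5 ALLOC][6-40 FREE]
Op 4: free(b) -> (freed b); heap: [0-40 FREE]
Op 5: c = malloc(9) -> c = 0; heap: [0-8 ALLOC][9-40 FREE]
Op 6: d = malloc(9) -> d = 9; heap: [0-8 ALLOC][9-17 ALLOC][18-40 FREE]
Op 7: e = malloc(8) -> e = 18; heap: [0-8 ALLOC][9-17 ALLOC][18-25 ALLOC][26-40 FREE]
malloc(4): first-fit scan over [0-8 ALLOC][9-17 ALLOC][18-25 ALLOC][26-40 FREE] -> 26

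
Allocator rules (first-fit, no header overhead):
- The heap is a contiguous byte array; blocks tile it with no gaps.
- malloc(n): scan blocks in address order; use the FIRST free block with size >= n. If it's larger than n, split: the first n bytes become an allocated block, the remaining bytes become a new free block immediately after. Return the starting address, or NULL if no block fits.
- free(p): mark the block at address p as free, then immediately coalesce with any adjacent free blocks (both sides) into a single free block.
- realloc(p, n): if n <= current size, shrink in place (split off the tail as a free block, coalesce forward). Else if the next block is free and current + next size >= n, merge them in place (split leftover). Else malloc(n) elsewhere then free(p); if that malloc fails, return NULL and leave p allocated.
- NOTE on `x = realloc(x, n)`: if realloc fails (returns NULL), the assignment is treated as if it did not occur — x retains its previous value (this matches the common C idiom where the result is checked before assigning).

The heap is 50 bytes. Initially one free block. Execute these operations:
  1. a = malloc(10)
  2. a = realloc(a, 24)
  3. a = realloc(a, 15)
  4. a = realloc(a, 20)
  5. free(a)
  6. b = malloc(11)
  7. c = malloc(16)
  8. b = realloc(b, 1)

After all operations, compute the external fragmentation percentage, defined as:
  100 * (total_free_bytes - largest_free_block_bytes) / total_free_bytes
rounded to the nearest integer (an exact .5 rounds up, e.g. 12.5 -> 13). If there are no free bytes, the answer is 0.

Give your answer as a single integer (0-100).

Op 1: a = malloc(10) -> a = 0; heap: [0-9 ALLOC][10-49 FREE]
Op 2: a = realloc(a, 24) -> a = 0; heap: [0-23 ALLOC][24-49 FREE]
Op 3: a = realloc(a, 15) -> a = 0; heap: [0-14 ALLOC][15-49 FREE]
Op 4: a = realloc(a, 20) -> a = 0; heap: [0-19 ALLOC][20-49 FREE]
Op 5: free(a) -> (freed a); heap: [0-49 FREE]
Op 6: b = malloc(11) -> b = 0; heap: [0-10 ALLOC][11-49 FREE]
Op 7: c = malloc(16) -> c = 11; heap: [0-10 ALLOC][11-26 ALLOC][27-49 FREE]
Op 8: b = realloc(b, 1) -> b = 0; heap: [0-0 ALLOC][1-10 FREE][11-26 ALLOC][27-49 FREE]
Free blocks: [10 23] total_free=33 largest=23 -> 100*(33-23)/33 = 1000/33 ≈ 30.303 -> rounds to 30

Answer: 30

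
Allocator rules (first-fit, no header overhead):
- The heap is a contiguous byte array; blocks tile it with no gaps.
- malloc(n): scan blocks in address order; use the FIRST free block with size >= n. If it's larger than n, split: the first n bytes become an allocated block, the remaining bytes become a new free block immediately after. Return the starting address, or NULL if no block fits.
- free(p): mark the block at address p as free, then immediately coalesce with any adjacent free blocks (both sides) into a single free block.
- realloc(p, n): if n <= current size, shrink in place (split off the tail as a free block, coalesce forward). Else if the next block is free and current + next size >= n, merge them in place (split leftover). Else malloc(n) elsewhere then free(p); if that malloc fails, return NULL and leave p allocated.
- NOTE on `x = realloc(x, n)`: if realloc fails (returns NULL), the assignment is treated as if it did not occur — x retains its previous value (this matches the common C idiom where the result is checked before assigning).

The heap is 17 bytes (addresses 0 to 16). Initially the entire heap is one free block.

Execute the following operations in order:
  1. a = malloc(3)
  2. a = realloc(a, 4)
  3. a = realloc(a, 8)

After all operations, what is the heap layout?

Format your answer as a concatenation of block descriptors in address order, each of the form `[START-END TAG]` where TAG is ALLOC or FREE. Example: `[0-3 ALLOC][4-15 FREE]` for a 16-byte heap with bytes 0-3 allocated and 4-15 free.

Answer: [0-7 ALLOC][8-16 FREE]

Derivation:
Op 1: a = malloc(3) -> a = 0; heap: [0-2 ALLOC][3-16 FREE]
Op 2: a = realloc(a, 4) -> a = 0; heap: [0-3 ALLOC][4-16 FREE]
Op 3: a = realloc(a, 8) -> a = 0; heap: [0-7 ALLOC][8-16 FREE]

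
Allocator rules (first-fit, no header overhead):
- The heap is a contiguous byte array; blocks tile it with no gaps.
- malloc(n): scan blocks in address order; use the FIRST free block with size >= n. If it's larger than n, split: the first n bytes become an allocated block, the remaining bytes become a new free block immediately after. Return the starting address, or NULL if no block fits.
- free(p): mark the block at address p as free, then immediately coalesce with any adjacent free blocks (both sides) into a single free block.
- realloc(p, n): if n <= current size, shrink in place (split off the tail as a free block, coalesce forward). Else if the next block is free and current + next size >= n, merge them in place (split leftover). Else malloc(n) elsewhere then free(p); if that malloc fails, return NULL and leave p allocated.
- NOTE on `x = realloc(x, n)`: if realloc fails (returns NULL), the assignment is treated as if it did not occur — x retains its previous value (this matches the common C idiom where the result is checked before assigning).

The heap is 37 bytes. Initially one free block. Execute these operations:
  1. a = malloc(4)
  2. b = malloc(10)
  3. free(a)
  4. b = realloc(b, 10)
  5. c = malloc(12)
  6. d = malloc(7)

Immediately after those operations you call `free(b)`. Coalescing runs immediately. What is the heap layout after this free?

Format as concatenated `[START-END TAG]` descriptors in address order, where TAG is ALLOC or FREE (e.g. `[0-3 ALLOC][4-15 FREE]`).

Op 1: a = malloc(4) -> a = 0; heap: [0-3 ALLOC][4-36 FREE]
Op 2: b = malloc(10) -> b = 4; heap: [0-3 ALLOC][4-13 ALLOC][14-36 FREE]
Op 3: free(a) -> (freed a); heap: [0-3 FREE][4-13 ALLOC][14-36 FREE]
Op 4: b = realloc(b, 10) -> b = 4; heap: [0-3 FREE][4-13 ALLOC][14-36 FREE]
Op 5: c = malloc(12) -> c = 14; heap: [0-3 FREE][4-13 ALLOC][14-25 ALLOC][26-36 FREE]
Op 6: d = malloc(7) -> d = 26; heap: [0-3 FREE][4-13 ALLOC][14-25 ALLOC][26-32 ALLOC][33-36 FREE]
free(b): b = 4 -> block [4-13 ALLOC]; mark free, coalesce with adjacent free neighbors -> [0-13 FREE][14-25 ALLOC][26-32 ALLOC][33-36 FREE]

Answer: [0-13 FREE][14-25 ALLOC][26-32 ALLOC][33-36 FREE]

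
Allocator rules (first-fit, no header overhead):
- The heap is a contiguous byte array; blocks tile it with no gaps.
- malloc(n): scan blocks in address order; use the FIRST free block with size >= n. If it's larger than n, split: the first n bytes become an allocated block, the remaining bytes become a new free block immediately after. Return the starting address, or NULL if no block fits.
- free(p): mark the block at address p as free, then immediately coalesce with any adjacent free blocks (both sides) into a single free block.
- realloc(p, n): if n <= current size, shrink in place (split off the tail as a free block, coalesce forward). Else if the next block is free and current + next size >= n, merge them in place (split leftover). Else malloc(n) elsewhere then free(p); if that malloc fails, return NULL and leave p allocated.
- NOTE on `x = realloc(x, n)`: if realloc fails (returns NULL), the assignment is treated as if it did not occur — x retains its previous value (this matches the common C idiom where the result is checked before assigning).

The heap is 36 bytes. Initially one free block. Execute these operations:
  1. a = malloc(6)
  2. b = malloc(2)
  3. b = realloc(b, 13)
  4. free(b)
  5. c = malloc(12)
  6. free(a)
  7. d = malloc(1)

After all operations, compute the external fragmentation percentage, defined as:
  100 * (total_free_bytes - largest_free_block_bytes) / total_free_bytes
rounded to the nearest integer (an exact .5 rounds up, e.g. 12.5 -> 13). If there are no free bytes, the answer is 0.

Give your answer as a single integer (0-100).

Op 1: a = malloc(6) -> a = 0; heap: [0-5 ALLOC][6-35 FREE]
Op 2: b = malloc(2) -> b = 6; heap: [0-5 ALLOC][6-7 ALLOC][8-35 FREE]
Op 3: b = realloc(b, 13) -> b = 6; heap: [0-5 ALLOC][6-18 ALLOC][19-35 FREE]
Op 4: free(b) -> (freed b); heap: [0-5 ALLOC][6-35 FREE]
Op 5: c = malloc(12) -> c = 6; heap: [0-5 ALLOC][6-17 ALLOC][18-35 FREE]
Op 6: free(a) -> (freed a); heap: [0-5 FREE][6-17 ALLOC][18-35 FREE]
Op 7: d = malloc(1) -> d = 0; heap: [0-0 ALLOC][1-5 FREE][6-17 ALLOC][18-35 FREE]
Free blocks: [5 18] total_free=23 largest=18 -> 100*(23-18)/23 = 500/23 ≈ 21.739 -> rounds to 22

Answer: 22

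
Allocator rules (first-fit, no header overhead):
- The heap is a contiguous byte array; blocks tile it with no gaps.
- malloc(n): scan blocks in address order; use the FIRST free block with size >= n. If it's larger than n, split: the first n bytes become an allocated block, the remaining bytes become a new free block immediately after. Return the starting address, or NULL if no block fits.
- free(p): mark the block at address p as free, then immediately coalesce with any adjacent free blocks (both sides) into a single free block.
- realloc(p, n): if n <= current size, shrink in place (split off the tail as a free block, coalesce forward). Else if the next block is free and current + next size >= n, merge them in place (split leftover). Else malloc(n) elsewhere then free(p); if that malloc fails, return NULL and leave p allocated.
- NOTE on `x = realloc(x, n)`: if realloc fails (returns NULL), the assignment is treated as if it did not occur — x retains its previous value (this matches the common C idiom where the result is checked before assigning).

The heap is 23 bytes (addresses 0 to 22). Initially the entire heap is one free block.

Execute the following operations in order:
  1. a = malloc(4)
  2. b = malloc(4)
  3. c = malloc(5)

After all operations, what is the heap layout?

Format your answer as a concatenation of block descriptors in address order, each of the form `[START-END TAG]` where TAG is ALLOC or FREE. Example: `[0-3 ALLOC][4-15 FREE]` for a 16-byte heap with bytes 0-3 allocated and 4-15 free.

Op 1: a = malloc(4) -> a = 0; heap: [0-3 ALLOC][4-22 FREE]
Op 2: b = malloc(4) -> b = 4; heap: [0-3 ALLOC][4-7 ALLOC][8-22 FREE]
Op 3: c = malloc(5) -> c = 8; heap: [0-3 ALLOC][4-7 ALLOC][8-12 ALLOC][13-22 FREE]

Answer: [0-3 ALLOC][4-7 ALLOC][8-12 ALLOC][13-22 FREE]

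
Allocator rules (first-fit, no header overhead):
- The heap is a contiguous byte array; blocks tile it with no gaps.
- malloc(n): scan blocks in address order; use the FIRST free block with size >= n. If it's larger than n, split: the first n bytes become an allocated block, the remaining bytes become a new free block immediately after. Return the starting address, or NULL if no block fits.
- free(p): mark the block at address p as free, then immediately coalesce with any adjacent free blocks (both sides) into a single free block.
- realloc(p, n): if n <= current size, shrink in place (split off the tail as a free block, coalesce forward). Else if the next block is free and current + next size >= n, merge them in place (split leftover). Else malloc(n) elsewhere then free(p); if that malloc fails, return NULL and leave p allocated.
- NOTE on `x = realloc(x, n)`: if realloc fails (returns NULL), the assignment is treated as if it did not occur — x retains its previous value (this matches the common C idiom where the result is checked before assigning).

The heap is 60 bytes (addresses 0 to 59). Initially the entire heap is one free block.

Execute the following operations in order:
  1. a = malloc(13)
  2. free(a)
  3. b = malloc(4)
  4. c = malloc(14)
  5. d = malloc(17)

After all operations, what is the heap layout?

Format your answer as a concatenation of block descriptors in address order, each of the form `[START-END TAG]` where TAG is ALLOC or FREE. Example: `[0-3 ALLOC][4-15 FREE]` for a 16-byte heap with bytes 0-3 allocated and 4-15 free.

Answer: [0-3 ALLOC][4-17 ALLOC][18-34 ALLOC][35-59 FREE]

Derivation:
Op 1: a = malloc(13) -> a = 0; heap: [0-12 ALLOC][13-59 FREE]
Op 2: free(a) -> (freed a); heap: [0-59 FREE]
Op 3: b = malloc(4) -> b = 0; heap: [0-3 ALLOC][4-59 FREE]
Op 4: c = malloc(14) -> c = 4; heap: [0-3 ALLOC][4-17 ALLOC][18-59 FREE]
Op 5: d = malloc(17) -> d = 18; heap: [0-3 ALLOC][4-17 ALLOC][18-34 ALLOC][35-59 FREE]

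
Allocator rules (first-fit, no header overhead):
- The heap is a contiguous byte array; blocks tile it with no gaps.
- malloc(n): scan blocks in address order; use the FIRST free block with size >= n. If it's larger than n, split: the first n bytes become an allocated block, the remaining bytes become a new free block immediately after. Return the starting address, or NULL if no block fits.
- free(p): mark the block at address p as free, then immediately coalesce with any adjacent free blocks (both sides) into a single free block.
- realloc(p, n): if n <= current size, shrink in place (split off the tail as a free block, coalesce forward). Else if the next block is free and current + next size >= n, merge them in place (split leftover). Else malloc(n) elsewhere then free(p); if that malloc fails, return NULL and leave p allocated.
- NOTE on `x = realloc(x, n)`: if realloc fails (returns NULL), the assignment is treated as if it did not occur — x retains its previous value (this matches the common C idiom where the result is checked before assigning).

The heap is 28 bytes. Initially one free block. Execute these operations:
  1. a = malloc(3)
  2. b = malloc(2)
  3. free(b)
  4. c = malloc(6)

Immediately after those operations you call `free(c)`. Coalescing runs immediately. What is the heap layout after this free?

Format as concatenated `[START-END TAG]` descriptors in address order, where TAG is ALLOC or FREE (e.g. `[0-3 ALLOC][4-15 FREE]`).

Op 1: a = malloc(3) -> a = 0; heap: [0-2 ALLOC][3-27 FREE]
Op 2: b = malloc(2) -> b = 3; heap: [0-2 ALLOC][3-4 ALLOC][5-27 FREE]
Op 3: free(b) -> (freed b); heap: [0-2 ALLOC][3-27 FREE]
Op 4: c = malloc(6) -> c = 3; heap: [0-2 ALLOC][3-8 ALLOC][9-27 FREE]
free(c): c = 3 -> block [3-8 ALLOC]; mark free, coalesce with adjacent free neighbors -> [0-2 ALLOC][3-27 FREE]

Answer: [0-2 ALLOC][3-27 FREE]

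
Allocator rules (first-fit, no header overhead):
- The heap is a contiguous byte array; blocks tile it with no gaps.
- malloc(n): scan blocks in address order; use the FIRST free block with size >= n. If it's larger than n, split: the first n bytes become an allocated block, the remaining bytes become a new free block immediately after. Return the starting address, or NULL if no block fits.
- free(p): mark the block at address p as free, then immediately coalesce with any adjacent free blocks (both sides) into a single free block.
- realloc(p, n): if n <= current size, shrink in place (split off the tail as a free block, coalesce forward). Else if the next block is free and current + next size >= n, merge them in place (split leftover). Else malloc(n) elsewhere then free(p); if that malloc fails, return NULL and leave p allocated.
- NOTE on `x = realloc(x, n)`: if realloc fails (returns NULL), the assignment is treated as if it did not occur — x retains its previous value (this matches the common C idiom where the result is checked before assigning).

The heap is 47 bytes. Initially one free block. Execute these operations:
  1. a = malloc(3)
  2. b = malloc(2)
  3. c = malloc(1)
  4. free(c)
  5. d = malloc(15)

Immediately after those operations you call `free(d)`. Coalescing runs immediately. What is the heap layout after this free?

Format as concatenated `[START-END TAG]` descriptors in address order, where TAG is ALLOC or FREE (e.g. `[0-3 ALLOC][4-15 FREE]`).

Op 1: a = malloc(3) -> a = 0; heap: [0-2 ALLOC][3-46 FREE]
Op 2: b = malloc(2) -> b = 3; heap: [0-2 ALLOC][3-4 ALLOC][5-46 FREE]
Op 3: c = malloc(1) -> c = 5; heap: [0-2 ALLOC][3-4 ALLOC][5-5 ALLOC][6-46 FREE]
Op 4: free(c) -> (freed c); heap: [0-2 ALLOC][3-4 ALLOC][5-46 FREE]
Op 5: d = malloc(15) -> d = 5; heap: [0-2 ALLOC][3-4 ALLOC][5-19 ALLOC][20-46 FREE]
free(d): d = 5 -> block [5-19 ALLOC]; mark free, coalesce with adjacent free neighbors -> [0-2 ALLOC][3-4 ALLOC][5-46 FREE]

Answer: [0-2 ALLOC][3-4 ALLOC][5-46 FREE]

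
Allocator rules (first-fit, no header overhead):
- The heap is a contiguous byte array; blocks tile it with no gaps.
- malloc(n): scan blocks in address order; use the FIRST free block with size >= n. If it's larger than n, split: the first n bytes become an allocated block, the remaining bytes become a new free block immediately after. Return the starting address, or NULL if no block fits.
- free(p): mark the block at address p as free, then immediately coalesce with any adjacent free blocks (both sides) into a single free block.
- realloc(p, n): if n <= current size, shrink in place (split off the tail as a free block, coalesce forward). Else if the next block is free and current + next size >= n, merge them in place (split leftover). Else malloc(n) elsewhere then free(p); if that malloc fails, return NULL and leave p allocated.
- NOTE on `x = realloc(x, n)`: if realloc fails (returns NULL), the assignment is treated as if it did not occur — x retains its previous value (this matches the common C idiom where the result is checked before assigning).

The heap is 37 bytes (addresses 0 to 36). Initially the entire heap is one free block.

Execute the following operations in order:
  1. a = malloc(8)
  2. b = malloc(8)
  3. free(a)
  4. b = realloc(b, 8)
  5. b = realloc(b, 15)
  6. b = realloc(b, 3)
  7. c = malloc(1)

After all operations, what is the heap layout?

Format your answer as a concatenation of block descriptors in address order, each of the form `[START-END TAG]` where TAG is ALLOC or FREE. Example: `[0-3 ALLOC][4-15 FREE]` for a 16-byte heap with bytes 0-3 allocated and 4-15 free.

Op 1: a = malloc(8) -> a = 0; heap: [0-7 ALLOC][8-36 FREE]
Op 2: b = malloc(8) -> b = 8; heap: [0-7 ALLOC][8-15 ALLOC][16-36 FREE]
Op 3: free(a) -> (freed a); heap: [0-7 FREE][8-15 ALLOC][16-36 FREE]
Op 4: b = realloc(b, 8) -> b = 8; heap: [0-7 FREE][8-15 ALLOC][16-36 FREE]
Op 5: b = realloc(b, 15) -> b = 8; heap: [0-7 FREE][8-22 ALLOC][23-36 FREE]
Op 6: b = realloc(b, 3) -> b = 8; heap: [0-7 FREE][8-10 ALLOC][11-36 FREE]
Op 7: c = malloc(1) -> c = 0; heap: [0-0 ALLOC][1-7 FREE][8-10 ALLOC][11-36 FREE]

Answer: [0-0 ALLOC][1-7 FREE][8-10 ALLOC][11-36 FREE]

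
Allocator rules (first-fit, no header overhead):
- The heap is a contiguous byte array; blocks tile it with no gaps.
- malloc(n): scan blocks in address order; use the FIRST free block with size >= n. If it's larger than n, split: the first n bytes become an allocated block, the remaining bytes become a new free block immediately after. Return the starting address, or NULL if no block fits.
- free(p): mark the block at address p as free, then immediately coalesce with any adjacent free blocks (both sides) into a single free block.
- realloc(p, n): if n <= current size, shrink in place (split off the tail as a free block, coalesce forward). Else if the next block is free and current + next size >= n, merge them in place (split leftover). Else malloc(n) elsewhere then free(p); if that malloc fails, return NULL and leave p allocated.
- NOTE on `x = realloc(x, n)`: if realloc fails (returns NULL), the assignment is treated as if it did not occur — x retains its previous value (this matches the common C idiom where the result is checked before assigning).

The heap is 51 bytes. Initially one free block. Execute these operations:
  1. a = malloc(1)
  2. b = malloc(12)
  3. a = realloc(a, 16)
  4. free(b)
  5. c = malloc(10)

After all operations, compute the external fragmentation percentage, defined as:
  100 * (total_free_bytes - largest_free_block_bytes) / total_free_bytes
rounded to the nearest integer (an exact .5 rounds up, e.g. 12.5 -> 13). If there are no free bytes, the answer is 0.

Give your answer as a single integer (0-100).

Op 1: a = malloc(1) -> a = 0; heap: [0-0 ALLOC][1-50 FREE]
Op 2: b = malloc(12) -> b = 1; heap: [0-0 ALLOC][1-12 ALLOC][13-50 FREE]
Op 3: a = realloc(a, 16) -> a = 13; heap: [0-0 FREE][1-12 ALLOC][13-28 ALLOC][29-50 FREE]
Op 4: free(b) -> (freed b); heap: [0-12 FREE][13-28 ALLOC][29-50 FREE]
Op 5: c = malloc(10) -> c = 0; heap: [0-9 ALLOC][10-12 FREE][13-28 ALLOC][29-50 FREE]
Free blocks: [3 22] total_free=25 largest=22 -> 100*(25-22)/25 = 300/25 = 12

Answer: 12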